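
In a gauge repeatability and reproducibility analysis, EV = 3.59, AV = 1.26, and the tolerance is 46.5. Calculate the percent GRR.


GRR = sqrt(EV^2 + AV^2) = sqrt(3.59^2 + 1.26^2) = 3.8046945
%GRR = GRR / tol * 100 = 3.8046945 / 46.5 * 100
%GRR = 8.1821

8.1821


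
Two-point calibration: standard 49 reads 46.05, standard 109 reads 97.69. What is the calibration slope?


slope = (y2 - y1) / (x2 - x1)
= (97.69 - 46.05) / (109 - 49)
= 51.6400 / 60
= 0.8607

0.8607


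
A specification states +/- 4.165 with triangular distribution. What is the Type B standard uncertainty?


u_B = half_width / sqrt(6)
u_B = 4.165 / 2.4494897
u_B = 1.7004

1.7004


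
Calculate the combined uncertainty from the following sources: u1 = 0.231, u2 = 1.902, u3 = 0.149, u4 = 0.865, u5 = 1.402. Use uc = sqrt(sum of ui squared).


uc = sqrt(0.231^2 + 1.902^2 + 0.149^2 + 0.865^2 + 1.402^2)
uc = sqrt(6.406995)
uc = 2.5312

2.5312


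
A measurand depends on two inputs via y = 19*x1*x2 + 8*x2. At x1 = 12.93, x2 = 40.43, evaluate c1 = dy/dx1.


y = 19*x1*x2 + 8*x2
dy/dx1 = 19*x2
Evaluate at x2 = 40.43: c1 = 19 * 40.43
c1 = 768.1700

768.1700


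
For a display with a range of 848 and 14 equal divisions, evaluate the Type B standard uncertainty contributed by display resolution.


resolution = range / divisions
resolution = 848 / 14 = 60.571429
u_res = resolution / (2*sqrt(3))
u_res = 60.571429 / 3.4641016
u_res = 17.4855

17.4855


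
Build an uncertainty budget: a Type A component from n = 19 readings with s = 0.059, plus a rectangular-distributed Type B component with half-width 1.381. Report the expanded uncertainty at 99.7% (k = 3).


u_A = s / sqrt(n) = 0.059 / sqrt(19) = 0.013535528
u_B = half_width / sqrt(3) = 1.381 / sqrt(3) = 0.79732072
uc = sqrt(u_A^2 + u_B^2) = sqrt(0.013535528^2 + 0.79732072^2) = 0.7974356
U = k * uc = 3 * 0.7974356
U = 2.3923

2.3923


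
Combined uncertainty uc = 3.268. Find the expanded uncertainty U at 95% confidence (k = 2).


U = k * uc
U = 2 * 3.268
U = 6.5360

6.5360


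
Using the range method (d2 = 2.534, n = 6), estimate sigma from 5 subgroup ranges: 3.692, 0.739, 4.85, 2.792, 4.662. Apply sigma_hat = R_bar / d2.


R_bar = (3.692 + 0.739 + 4.85 + 2.792 + 4.662) / 5
R_bar = 16.735 / 5 = 3.347
sigma_hat = R_bar / d2 = 3.347 / 2.534 = 1.3208

1.3208


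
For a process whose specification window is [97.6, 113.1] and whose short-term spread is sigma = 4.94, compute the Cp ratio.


Cp = (USL - LSL) / (6 * sigma)
= (113.1 - 97.6) / (6 * 4.94)
= 15.5000 / 29.6400
= 0.5229

0.5229


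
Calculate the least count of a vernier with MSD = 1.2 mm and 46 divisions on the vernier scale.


LC = MSD / n_div
= 1.2 / 46
= 0.0261

0.0261


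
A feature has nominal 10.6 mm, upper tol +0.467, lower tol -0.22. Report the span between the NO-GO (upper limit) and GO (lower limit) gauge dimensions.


GO = nominal - lower_tol (smallest hole = maximum material condition)
GO = 10.6 - 0.22 = 10.38
NO-GO = nominal + upper_tol (largest hole = least material condition)
NO-GO = 10.6 + 0.467 = 11.067
spread = NO-GO - GO = 11.067 - 10.38 = 0.6870

0.6870


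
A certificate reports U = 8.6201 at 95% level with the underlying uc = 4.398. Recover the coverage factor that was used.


k = U / uc
k = 8.6201 / 4.398
k = 1.96

1.96


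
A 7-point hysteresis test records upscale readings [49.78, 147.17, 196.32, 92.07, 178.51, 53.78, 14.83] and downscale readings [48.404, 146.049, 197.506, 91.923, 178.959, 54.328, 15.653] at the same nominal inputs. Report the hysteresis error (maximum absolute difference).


|49.78 - 48.404| = 1.3760
|147.17 - 146.049| = 1.1210
|196.32 - 197.506| = 1.1860
|92.07 - 91.923| = 0.1470
|178.51 - 178.959| = 0.4490
|53.78 - 54.328| = 0.5480
|14.83 - 15.653| = 0.8230
hysteresis = max(diffs) = 1.3760

1.3760


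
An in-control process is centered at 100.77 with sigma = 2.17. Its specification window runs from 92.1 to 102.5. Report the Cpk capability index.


Cpu = (USL - mean) / (3*sigma) = (102.5 - 100.77) / (3*2.17) = 0.2657
Cpl = (mean - LSL) / (3*sigma) = (100.77 - 92.1) / (3*2.17) = 1.3318
Cpk = min(Cpu, Cpl) = 0.2657

0.2657


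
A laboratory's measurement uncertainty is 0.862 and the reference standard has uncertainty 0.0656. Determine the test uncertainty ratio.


TUR = u_lab / u_ref
= 0.862 / 0.0656
= 13.1402

13.1402


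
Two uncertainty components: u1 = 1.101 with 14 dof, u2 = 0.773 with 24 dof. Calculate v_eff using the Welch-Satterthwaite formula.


uc = sqrt(u1^2 + u2^2) = sqrt(1.101^2 + 0.773^2) = 1.3452621
v_eff = uc^4 / (u1^4/v1 + u2^4/v2)
= 1.3452621^4 / (1.101^4/14 + 0.773^4/24)
= 3.2751231 / 0.11983608
v_eff = 27.3300

27.3300


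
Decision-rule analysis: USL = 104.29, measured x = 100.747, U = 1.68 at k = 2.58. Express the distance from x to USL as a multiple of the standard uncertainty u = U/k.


u = U / k = 1.68 / 2.58 = 0.65116279
margin = |USL - x| = |104.29 - 100.747| = 3.543
z = margin / u = 3.543 / 0.65116279
z = 5.4410

5.4410


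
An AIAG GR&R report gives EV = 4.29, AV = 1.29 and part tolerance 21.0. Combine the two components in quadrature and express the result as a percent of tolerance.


GRR = sqrt(EV^2 + AV^2) = sqrt(4.29^2 + 1.29^2) = 4.4797545
%GRR = GRR / tol * 100 = 4.4797545 / 21.0 * 100
%GRR = 21.3322

21.3322


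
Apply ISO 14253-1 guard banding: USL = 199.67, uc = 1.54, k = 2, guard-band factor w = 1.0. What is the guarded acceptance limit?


U = k * uc = 2 * 1.54 = 3.08
guard band g = w * U = 1.0 * 3.08 = 3.08
AL = USL - g = 199.67 - 3.08
AL = 196.5900

196.5900


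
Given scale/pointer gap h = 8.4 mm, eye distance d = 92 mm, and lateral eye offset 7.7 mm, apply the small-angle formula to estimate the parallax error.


error = h * offset / d
= 8.4 * 7.7 / 92
= 0.7030

0.7030


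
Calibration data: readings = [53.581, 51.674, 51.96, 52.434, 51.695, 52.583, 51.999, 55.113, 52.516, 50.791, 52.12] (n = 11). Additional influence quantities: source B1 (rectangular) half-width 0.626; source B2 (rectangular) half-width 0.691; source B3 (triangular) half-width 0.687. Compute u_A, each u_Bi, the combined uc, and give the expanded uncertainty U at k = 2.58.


mean = (53.581 + 51.674 + 51.96 + 52.434 + 51.695 + 52.583 + 51.999 + 55.113 + 52.516 + 50.791 + 52.12) / 11 = 52.406
s = sqrt(sum((x - mean)^2)/(n-1)) = 1.1335174
u_A = s / sqrt(n) = 1.1335174 / sqrt(11) = 0.34176836
u_B1 = 0.626 / sqrt(3) = 0.36142127
u_B2 = 0.691 / sqrt(3) = 0.39894904
u_B3 = 0.687 / sqrt(6) = 0.28046658
uc = sqrt(0.34176836^2 + 0.36142127^2 + 0.39894904^2 + 0.28046658^2) = 0.69660088
U = k * uc = 2.58 * 0.69660088
U = 1.7972

1.7972


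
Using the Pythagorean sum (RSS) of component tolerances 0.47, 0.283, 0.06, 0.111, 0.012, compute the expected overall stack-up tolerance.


RSS = sqrt(0.47^2 + 0.283^2 + 0.06^2 + 0.111^2 + 0.012^2)
= sqrt(0.317054)
= 0.5631

0.5631


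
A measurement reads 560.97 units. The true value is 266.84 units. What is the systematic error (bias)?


Systematic error = measured - true
= 560.97 - 266.84
= 294.1300

294.1300


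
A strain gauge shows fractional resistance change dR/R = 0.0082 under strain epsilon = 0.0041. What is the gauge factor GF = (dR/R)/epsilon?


GF = (dR/R) / epsilon
= 0.0082 / 0.0041
= 2.0000

2.0000


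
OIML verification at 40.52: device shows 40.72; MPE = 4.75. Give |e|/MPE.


e = indication - reference = 40.72 - 40.52 = 0.2000
|e| = 0.2000
ratio = |e| / MPE = 0.2000 / 4.75
ratio = 0.0421

0.0421


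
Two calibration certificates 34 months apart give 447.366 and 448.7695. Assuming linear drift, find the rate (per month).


rate = (v2 - v1) / months
= (448.7695 - 447.366) / 34
= 1.4035 / 34
= 0.0413

0.0413


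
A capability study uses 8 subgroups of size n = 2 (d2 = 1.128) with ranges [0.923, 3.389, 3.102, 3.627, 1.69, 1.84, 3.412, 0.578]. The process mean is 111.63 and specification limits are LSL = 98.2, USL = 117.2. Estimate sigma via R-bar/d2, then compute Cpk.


R_bar = (0.923 + 3.389 + 3.102 + 3.627 + 1.69 + 1.84 + 3.412 + 0.578) / 8 = 2.320125
sigma = R_bar / d2 = 2.320125 / 1.128 = 2.0568484
Cp = (USL - LSL)/(6*sigma) = (117.2 - 98.2)/(6*2.0568484) = 1.5396
Cpu = (117.2 - 111.63)/(3*2.0568484) = 0.9027
Cpl = (111.63 - 98.2)/(3*2.0568484) = 2.1765
Cpk = min(Cpu, Cpl) = 0.9027

0.9027


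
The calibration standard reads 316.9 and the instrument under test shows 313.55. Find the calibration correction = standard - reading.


Correction = standard - reading
= 316.9 - 313.55
= 3.3500

3.3500


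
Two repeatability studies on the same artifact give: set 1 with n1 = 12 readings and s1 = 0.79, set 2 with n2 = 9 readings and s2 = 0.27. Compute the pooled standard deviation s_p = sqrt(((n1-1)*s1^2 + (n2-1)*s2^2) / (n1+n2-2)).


s_p = sqrt(((n1-1)*s1^2 + (n2-1)*s2^2) / (n1+n2-2))
numerator = (12-1)*0.79^2 + (9-1)*0.27^2 = 6.8651 + 0.5832 = 7.4483
denominator = 12 + 9 - 2 = 19
s_p^2 = 7.4483 / 19 = 0.39201579
s_p = sqrt(0.39201579) = 0.6261

0.6261


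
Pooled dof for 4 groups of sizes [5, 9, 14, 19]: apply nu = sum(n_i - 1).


nu = sum_i (n_i - 1)
nu = ((5 - 1) + (9 - 1) + (14 - 1) + (19 - 1))
nu = 4 + 8 + 13 + 18
nu = 43

43


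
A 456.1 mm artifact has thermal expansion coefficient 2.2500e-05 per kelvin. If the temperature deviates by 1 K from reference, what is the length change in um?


dL = L * alpha * dT
= 456.1 * 2.2500e-05 * 1
= 0.0102622 mm
dL_um = 0.0102622 * 1000 = 10.2622 um

10.2622


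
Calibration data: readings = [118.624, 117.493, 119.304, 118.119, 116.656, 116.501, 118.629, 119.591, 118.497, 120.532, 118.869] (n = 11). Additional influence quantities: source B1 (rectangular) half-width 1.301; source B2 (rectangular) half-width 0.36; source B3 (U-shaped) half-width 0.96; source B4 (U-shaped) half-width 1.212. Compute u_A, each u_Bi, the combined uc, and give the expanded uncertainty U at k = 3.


mean = (118.624 + 117.493 + 119.304 + 118.119 + 116.656 + 116.501 + 118.629 + 119.591 + 118.497 + 120.532 + 118.869) / 11 = 118.4377273
s = sqrt(sum((x - mean)^2)/(n-1)) = 1.2102396
u_A = s / sqrt(n) = 1.2102396 / sqrt(11) = 0.36490097
u_B1 = 1.301 / sqrt(3) = 0.7511327
u_B2 = 0.36 / sqrt(3) = 0.2078461
u_B3 = 0.96 / sqrt(2) = 0.67882251
u_B4 = 1.212 / sqrt(2) = 0.85701342
uc = sqrt(0.36490097^2 + 0.7511327^2 + 0.2078461^2 + 0.67882251^2 + 0.85701342^2) = 1.3913393
U = k * uc = 3 * 1.3913393
U = 4.1740

4.1740


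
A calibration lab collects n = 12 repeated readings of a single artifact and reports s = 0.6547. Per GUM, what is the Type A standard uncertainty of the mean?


u_A = s / sqrt(n)
u_A = 0.6547 / sqrt(12)
u_A = 0.6547 / 3.4641016
u_A = 0.1890

0.1890


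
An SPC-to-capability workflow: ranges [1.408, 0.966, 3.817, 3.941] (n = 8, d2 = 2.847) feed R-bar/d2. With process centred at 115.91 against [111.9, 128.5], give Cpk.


R_bar = (1.408 + 0.966 + 3.817 + 3.941) / 4 = 2.533
sigma = R_bar / d2 = 2.533 / 2.847 = 0.88970847
Cp = (USL - LSL)/(6*sigma) = (128.5 - 111.9)/(6*0.88970847) = 3.1096
Cpu = (128.5 - 115.91)/(3*0.88970847) = 4.7169
Cpl = (115.91 - 111.9)/(3*0.88970847) = 1.5024
Cpk = min(Cpu, Cpl) = 1.5024

1.5024


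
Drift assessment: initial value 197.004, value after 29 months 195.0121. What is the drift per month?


rate = (v2 - v1) / months
= (195.0121 - 197.004) / 29
= -1.9919 / 29
= -0.0687

-0.0687


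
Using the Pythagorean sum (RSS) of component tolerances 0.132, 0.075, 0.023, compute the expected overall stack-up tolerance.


RSS = sqrt(0.132^2 + 0.075^2 + 0.023^2)
= sqrt(0.023578)
= 0.1536

0.1536


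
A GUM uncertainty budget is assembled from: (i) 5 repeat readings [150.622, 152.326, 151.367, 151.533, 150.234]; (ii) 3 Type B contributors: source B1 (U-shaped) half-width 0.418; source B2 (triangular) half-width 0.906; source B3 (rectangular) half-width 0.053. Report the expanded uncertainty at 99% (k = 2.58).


mean = (150.622 + 152.326 + 151.367 + 151.533 + 150.234) / 5 = 151.2164
s = sqrt(sum((x - mean)^2)/(n-1)) = 0.81739666
u_A = s / sqrt(n) = 0.81739666 / sqrt(5) = 0.3655509
u_B1 = 0.418 / sqrt(2) = 0.29557063
u_B2 = 0.906 / sqrt(6) = 0.36987295
u_B3 = 0.053 / sqrt(3) = 0.030599564
uc = sqrt(0.3655509^2 + 0.29557063^2 + 0.36987295^2 + 0.030599564^2) = 0.59894223
U = k * uc = 2.58 * 0.59894223
U = 1.5453

1.5453


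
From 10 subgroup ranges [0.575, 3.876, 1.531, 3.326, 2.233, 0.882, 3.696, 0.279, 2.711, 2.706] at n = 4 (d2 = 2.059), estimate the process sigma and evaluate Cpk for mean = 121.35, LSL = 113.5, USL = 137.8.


R_bar = (0.575 + 3.876 + 1.531 + 3.326 + 2.233 + 0.882 + 3.696 + 0.279 + 2.711 + 2.706) / 10 = 2.1815
sigma = R_bar / d2 = 2.1815 / 2.059 = 1.0594949
Cp = (USL - LSL)/(6*sigma) = (137.8 - 113.5)/(6*1.0594949) = 3.8226
Cpu = (137.8 - 121.35)/(3*1.0594949) = 5.1754
Cpl = (121.35 - 113.5)/(3*1.0594949) = 2.4697
Cpk = min(Cpu, Cpl) = 2.4697

2.4697


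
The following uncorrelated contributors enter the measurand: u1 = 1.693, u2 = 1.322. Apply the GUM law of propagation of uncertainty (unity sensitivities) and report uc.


uc = sqrt(1.693^2 + 1.322^2)
uc = sqrt(4.613933)
uc = 2.1480

2.1480


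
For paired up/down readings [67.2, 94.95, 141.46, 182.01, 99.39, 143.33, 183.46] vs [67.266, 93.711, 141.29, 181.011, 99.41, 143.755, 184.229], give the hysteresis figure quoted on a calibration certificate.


|67.2 - 67.266| = 0.0660
|94.95 - 93.711| = 1.2390
|141.46 - 141.29| = 0.1700
|182.01 - 181.011| = 0.9990
|99.39 - 99.41| = 0.0200
|143.33 - 143.755| = 0.4250
|183.46 - 184.229| = 0.7690
hysteresis = max(diffs) = 1.2390

1.2390


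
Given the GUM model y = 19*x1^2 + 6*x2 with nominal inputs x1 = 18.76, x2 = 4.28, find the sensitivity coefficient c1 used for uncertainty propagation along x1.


y = 19*x1^2 + 6*x2
dy/dx1 = 2*19*x1
Evaluate at x1 = 18.76: c1 = 38 * 18.76
c1 = 712.8800

712.8800


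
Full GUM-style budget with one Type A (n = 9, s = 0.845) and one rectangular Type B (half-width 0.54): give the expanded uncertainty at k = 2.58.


u_A = s / sqrt(n) = 0.845 / sqrt(9) = 0.28166667
u_B = half_width / sqrt(3) = 0.54 / sqrt(3) = 0.31176915
uc = sqrt(u_A^2 + u_B^2) = sqrt(0.28166667^2 + 0.31176915^2) = 0.42016201
U = k * uc = 2.58 * 0.42016201
U = 1.0840

1.0840


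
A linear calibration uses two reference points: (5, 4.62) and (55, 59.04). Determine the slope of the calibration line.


slope = (y2 - y1) / (x2 - x1)
= (59.04 - 4.62) / (55 - 5)
= 54.4200 / 50
= 1.0884

1.0884


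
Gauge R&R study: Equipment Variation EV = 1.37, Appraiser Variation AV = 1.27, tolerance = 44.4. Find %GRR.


GRR = sqrt(EV^2 + AV^2) = sqrt(1.37^2 + 1.27^2) = 1.8681006
%GRR = GRR / tol * 100 = 1.8681006 / 44.4 * 100
%GRR = 4.2074

4.2074


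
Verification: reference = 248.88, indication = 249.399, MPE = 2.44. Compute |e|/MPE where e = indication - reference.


e = indication - reference = 249.399 - 248.88 = 0.5190
|e| = 0.5190
ratio = |e| / MPE = 0.5190 / 2.44
ratio = 0.2127

0.2127


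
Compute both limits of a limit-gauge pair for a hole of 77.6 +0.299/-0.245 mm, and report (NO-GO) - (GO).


GO = nominal - lower_tol (smallest hole = maximum material condition)
GO = 77.6 - 0.245 = 77.355
NO-GO = nominal + upper_tol (largest hole = least material condition)
NO-GO = 77.6 + 0.299 = 77.899
spread = NO-GO - GO = 77.899 - 77.355 = 0.5440

0.5440


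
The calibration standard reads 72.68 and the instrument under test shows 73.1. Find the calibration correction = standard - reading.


Correction = standard - reading
= 72.68 - 73.1
= -0.4200

-0.4200


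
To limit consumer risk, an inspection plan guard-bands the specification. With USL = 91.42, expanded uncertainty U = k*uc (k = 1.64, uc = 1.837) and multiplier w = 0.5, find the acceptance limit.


U = k * uc = 1.64 * 1.837 = 3.01268
guard band g = w * U = 0.5 * 3.01268 = 1.50634
AL = USL - g = 91.42 - 1.50634
AL = 89.9137

89.9137


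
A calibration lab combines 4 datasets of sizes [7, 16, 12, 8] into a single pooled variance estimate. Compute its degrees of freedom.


nu = sum_i (n_i - 1)
nu = ((7 - 1) + (16 - 1) + (12 - 1) + (8 - 1))
nu = 6 + 15 + 11 + 7
nu = 39

39


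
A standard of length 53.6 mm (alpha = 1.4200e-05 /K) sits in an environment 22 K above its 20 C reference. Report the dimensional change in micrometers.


dL = L * alpha * dT
= 53.6 * 1.4200e-05 * 22
= 0.0167446 mm
dL_um = 0.0167446 * 1000 = 16.7446 um

16.7446


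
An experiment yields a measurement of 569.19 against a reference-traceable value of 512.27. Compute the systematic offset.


Systematic error = measured - true
= 569.19 - 512.27
= 56.9200

56.9200


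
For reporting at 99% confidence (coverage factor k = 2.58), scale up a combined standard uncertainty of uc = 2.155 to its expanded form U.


U = k * uc
U = 2.58 * 2.155
U = 5.5599

5.5599


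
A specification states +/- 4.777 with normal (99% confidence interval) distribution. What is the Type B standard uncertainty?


u_B = half_width / 2.576
u_B = 4.777 / 2.576
u_B = 1.8544

1.8544


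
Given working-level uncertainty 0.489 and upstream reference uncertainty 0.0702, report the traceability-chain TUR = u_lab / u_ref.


TUR = u_lab / u_ref
= 0.489 / 0.0702
= 6.9658

6.9658


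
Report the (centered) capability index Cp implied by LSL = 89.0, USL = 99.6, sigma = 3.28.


Cp = (USL - LSL) / (6 * sigma)
= (99.6 - 89.0) / (6 * 3.28)
= 10.6000 / 19.6800
= 0.5386

0.5386


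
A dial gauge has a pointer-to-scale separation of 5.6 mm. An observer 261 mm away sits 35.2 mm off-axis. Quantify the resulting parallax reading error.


error = h * offset / d
= 5.6 * 35.2 / 261
= 0.7552

0.7552


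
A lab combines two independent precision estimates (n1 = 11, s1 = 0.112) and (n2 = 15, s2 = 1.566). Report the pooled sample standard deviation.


s_p = sqrt(((n1-1)*s1^2 + (n2-1)*s2^2) / (n1+n2-2))
numerator = (11-1)*0.112^2 + (15-1)*1.566^2 = 0.12544 + 34.332984 = 34.458424
denominator = 11 + 15 - 2 = 24
s_p^2 = 34.458424 / 24 = 1.4357677
s_p = sqrt(1.4357677) = 1.1982

1.1982


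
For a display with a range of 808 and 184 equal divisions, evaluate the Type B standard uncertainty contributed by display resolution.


resolution = range / divisions
resolution = 808 / 184 = 4.3913043
u_res = resolution / (2*sqrt(3))
u_res = 4.3913043 / 3.4641016
u_res = 1.2677

1.2677


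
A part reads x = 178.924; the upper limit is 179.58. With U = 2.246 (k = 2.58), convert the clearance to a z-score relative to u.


u = U / k = 2.246 / 2.58 = 0.87054264
margin = |USL - x| = |179.58 - 178.924| = 0.656
z = margin / u = 0.656 / 0.87054264
z = 0.7536

0.7536


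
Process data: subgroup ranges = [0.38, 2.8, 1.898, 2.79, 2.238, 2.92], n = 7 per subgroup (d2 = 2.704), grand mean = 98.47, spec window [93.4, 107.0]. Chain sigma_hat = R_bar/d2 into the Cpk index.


R_bar = (0.38 + 2.8 + 1.898 + 2.79 + 2.238 + 2.92) / 6 = 2.171
sigma = R_bar / d2 = 2.171 / 2.704 = 0.80288462
Cp = (USL - LSL)/(6*sigma) = (107.0 - 93.4)/(6*0.80288462) = 2.8232
Cpu = (107.0 - 98.47)/(3*0.80288462) = 3.5414
Cpl = (98.47 - 93.4)/(3*0.80288462) = 2.1049
Cpk = min(Cpu, Cpl) = 2.1049

2.1049


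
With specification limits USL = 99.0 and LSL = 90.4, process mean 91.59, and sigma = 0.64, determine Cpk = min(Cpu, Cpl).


Cpu = (USL - mean) / (3*sigma) = (99.0 - 91.59) / (3*0.64) = 3.8594
Cpl = (mean - LSL) / (3*sigma) = (91.59 - 90.4) / (3*0.64) = 0.6198
Cpk = min(Cpu, Cpl) = 0.6198

0.6198


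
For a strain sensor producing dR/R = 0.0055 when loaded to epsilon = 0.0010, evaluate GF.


GF = (dR/R) / epsilon
= 0.0055 / 0.0010
= 5.5000

5.5000


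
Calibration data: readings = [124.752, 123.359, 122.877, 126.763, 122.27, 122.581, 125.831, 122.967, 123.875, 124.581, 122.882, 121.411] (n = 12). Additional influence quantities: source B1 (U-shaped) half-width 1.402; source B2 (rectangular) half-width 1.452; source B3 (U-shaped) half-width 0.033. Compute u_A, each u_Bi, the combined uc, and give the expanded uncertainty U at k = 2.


mean = (124.752 + 123.359 + 122.877 + 126.763 + 122.27 + 122.581 + 125.831 + 122.967 + 123.875 + 124.581 + 122.882 + 121.411) / 12 = 123.6790833
s = sqrt(sum((x - mean)^2)/(n-1)) = 1.5482534
u_A = s / sqrt(n) = 1.5482534 / sqrt(12) = 0.44694226
u_B1 = 1.402 / sqrt(2) = 0.99136371
u_B2 = 1.452 / sqrt(3) = 0.83831259
u_B3 = 0.033 / sqrt(2) = 0.023334524
uc = sqrt(0.44694226^2 + 0.99136371^2 + 0.83831259^2 + 0.023334524^2) = 1.3732705
U = k * uc = 2 * 1.3732705
U = 2.7465

2.7465


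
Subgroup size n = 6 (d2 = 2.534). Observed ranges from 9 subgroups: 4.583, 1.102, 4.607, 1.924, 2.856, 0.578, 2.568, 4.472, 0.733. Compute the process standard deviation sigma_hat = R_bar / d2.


R_bar = (4.583 + 1.102 + 4.607 + 1.924 + 2.856 + 0.578 + 2.568 + 4.472 + 0.733) / 9
R_bar = 23.423 / 9 = 2.6025556
sigma_hat = R_bar / d2 = 2.6025556 / 2.534 = 1.0271

1.0271


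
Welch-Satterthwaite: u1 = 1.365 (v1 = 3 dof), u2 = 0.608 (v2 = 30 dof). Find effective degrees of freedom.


uc = sqrt(u1^2 + u2^2) = sqrt(1.365^2 + 0.608^2) = 1.4942854
v_eff = uc^4 / (u1^4/v1 + u2^4/v2)
= 1.4942854^4 / (1.365^4/3 + 0.608^4/30)
= 4.9857926 / 1.1617575
v_eff = 4.2916

4.2916


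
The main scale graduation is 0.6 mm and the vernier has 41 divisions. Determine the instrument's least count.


LC = MSD / n_div
= 0.6 / 41
= 0.0146

0.0146


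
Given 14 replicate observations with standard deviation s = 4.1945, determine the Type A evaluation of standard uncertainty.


u_A = s / sqrt(n)
u_A = 4.1945 / sqrt(14)
u_A = 4.1945 / 3.7416574
u_A = 1.1210

1.1210


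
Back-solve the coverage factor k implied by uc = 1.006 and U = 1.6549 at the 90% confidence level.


k = U / uc
k = 1.6549 / 1.006
k = 1.645

1.645


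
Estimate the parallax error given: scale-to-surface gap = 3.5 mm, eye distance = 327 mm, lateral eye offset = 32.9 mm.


error = h * offset / d
= 3.5 * 32.9 / 327
= 0.3521

0.3521


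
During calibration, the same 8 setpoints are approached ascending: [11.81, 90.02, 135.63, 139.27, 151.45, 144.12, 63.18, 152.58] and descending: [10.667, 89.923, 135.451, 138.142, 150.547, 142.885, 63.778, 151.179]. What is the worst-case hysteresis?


|11.81 - 10.667| = 1.1430
|90.02 - 89.923| = 0.0970
|135.63 - 135.451| = 0.1790
|139.27 - 138.142| = 1.1280
|151.45 - 150.547| = 0.9030
|144.12 - 142.885| = 1.2350
|63.18 - 63.778| = 0.5980
|152.58 - 151.179| = 1.4010
hysteresis = max(diffs) = 1.4010

1.4010


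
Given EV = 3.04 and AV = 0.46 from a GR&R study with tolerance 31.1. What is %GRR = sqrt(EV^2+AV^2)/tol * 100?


GRR = sqrt(EV^2 + AV^2) = sqrt(3.04^2 + 0.46^2) = 3.0746057
%GRR = GRR / tol * 100 = 3.0746057 / 31.1 * 100
%GRR = 9.8862

9.8862


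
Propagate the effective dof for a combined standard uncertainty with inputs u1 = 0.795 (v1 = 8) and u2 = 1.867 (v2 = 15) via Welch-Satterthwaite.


uc = sqrt(u1^2 + u2^2) = sqrt(0.795^2 + 1.867^2) = 2.0292151
v_eff = uc^4 / (u1^4/v1 + u2^4/v2)
= 2.0292151^4 / (0.795^4/8 + 1.867^4/15)
= 16.955568 / 0.8599338
v_eff = 19.7173

19.7173


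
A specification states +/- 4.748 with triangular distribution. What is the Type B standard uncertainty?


u_B = half_width / sqrt(6)
u_B = 4.748 / 2.4494897
u_B = 1.9384

1.9384


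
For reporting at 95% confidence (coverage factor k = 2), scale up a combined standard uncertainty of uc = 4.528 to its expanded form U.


U = k * uc
U = 2 * 4.528
U = 9.0560

9.0560


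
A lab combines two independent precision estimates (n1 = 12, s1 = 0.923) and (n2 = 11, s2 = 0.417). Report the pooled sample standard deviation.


s_p = sqrt(((n1-1)*s1^2 + (n2-1)*s2^2) / (n1+n2-2))
numerator = (12-1)*0.923^2 + (11-1)*0.417^2 = 9.371219 + 1.73889 = 11.110109
denominator = 12 + 11 - 2 = 21
s_p^2 = 11.110109 / 21 = 0.52905281
s_p = sqrt(0.52905281) = 0.7274

0.7274


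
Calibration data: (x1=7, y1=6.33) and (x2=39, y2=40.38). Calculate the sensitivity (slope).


slope = (y2 - y1) / (x2 - x1)
= (40.38 - 6.33) / (39 - 7)
= 34.0500 / 32
= 1.0641

1.0641


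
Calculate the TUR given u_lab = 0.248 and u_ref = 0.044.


TUR = u_lab / u_ref
= 0.248 / 0.044
= 5.6364

5.6364


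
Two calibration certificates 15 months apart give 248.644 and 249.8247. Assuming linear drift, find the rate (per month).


rate = (v2 - v1) / months
= (249.8247 - 248.644) / 15
= 1.1807 / 15
= 0.0787

0.0787


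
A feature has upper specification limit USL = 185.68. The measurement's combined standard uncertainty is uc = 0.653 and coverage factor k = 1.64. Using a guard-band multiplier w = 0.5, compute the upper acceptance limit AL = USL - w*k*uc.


U = k * uc = 1.64 * 0.653 = 1.07092
guard band g = w * U = 0.5 * 1.07092 = 0.53546
AL = USL - g = 185.68 - 0.53546
AL = 185.1445

185.1445


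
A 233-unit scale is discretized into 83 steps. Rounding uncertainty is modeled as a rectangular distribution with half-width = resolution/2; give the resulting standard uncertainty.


resolution = range / divisions
resolution = 233 / 83 = 2.8072289
u_res = resolution / (2*sqrt(3))
u_res = 2.8072289 / 3.4641016
u_res = 0.8104

0.8104


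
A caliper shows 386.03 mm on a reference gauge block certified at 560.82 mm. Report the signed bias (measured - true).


Systematic error = measured - true
= 386.03 - 560.82
= -174.7900

-174.7900


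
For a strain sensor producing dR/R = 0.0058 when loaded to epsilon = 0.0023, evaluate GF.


GF = (dR/R) / epsilon
= 0.0058 / 0.0023
= 2.5217

2.5217


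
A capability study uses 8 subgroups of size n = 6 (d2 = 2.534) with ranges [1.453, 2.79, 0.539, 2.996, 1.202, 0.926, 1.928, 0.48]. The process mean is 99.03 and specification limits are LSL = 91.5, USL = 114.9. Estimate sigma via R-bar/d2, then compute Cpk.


R_bar = (1.453 + 2.79 + 0.539 + 2.996 + 1.202 + 0.926 + 1.928 + 0.48) / 8 = 1.53925
sigma = R_bar / d2 = 1.53925 / 2.534 = 0.60743883
Cp = (USL - LSL)/(6*sigma) = (114.9 - 91.5)/(6*0.60743883) = 6.4204
Cpu = (114.9 - 99.03)/(3*0.60743883) = 8.7087
Cpl = (99.03 - 91.5)/(3*0.60743883) = 4.1321
Cpk = min(Cpu, Cpl) = 4.1321

4.1321


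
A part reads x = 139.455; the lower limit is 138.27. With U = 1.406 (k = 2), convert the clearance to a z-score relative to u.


u = U / k = 1.406 / 2 = 0.703
margin = |LSL - x| = |138.27 - 139.455| = 1.185
z = margin / u = 1.185 / 0.703
z = 1.6856

1.6856


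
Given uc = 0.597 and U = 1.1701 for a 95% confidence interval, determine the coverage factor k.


k = U / uc
k = 1.1701 / 0.597
k = 1.96

1.96


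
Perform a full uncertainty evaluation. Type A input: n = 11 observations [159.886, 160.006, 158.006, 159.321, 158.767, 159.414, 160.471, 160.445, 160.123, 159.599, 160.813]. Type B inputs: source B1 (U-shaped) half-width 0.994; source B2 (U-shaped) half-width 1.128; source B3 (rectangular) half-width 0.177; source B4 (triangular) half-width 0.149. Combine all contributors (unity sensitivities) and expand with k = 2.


mean = (159.886 + 160.006 + 158.006 + 159.321 + 158.767 + 159.414 + 160.471 + 160.445 + 160.123 + 159.599 + 160.813) / 11 = 159.7137273
s = sqrt(sum((x - mean)^2)/(n-1)) = 0.81664473
u_A = s / sqrt(n) = 0.81664473 / sqrt(11) = 0.24622765
u_B1 = 0.994 / sqrt(2) = 0.70286414
u_B2 = 1.128 / sqrt(2) = 0.79761645
u_B3 = 0.177 / sqrt(3) = 0.102191
u_B4 = 0.149 / sqrt(6) = 0.060828995
uc = sqrt(0.24622765^2 + 0.70286414^2 + 0.79761645^2 + 0.102191^2 + 0.060828995^2) = 1.0977164
U = k * uc = 2 * 1.0977164
U = 2.1954

2.1954


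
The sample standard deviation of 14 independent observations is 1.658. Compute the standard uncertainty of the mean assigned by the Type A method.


u_A = s / sqrt(n)
u_A = 1.658 / sqrt(14)
u_A = 1.658 / 3.7416574
u_A = 0.4431

0.4431


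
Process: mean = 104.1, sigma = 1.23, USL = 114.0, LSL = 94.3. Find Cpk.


Cpu = (USL - mean) / (3*sigma) = (114.0 - 104.1) / (3*1.23) = 2.6829
Cpl = (mean - LSL) / (3*sigma) = (104.1 - 94.3) / (3*1.23) = 2.6558
Cpk = min(Cpu, Cpl) = 2.6558

2.6558


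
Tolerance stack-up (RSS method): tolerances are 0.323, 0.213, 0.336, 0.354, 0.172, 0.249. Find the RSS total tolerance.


RSS = sqrt(0.323^2 + 0.213^2 + 0.336^2 + 0.354^2 + 0.172^2 + 0.249^2)
= sqrt(0.479495)
= 0.6925

0.6925


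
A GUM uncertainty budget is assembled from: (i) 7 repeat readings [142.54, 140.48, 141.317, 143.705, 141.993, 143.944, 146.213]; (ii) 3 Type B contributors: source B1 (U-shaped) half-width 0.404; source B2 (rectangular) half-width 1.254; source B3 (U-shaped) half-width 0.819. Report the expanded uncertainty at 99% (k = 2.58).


mean = (142.54 + 140.48 + 141.317 + 143.705 + 141.993 + 143.944 + 146.213) / 7 = 142.8845714
s = sqrt(sum((x - mean)^2)/(n-1)) = 1.9160203
u_A = s / sqrt(n) = 1.9160203 / sqrt(7) = 0.7241876
u_B1 = 0.404 / sqrt(2) = 0.28567114
u_B2 = 1.254 / sqrt(3) = 0.72399724
u_B3 = 0.819 / sqrt(2) = 0.57912045
uc = sqrt(0.7241876^2 + 0.28567114^2 + 0.72399724^2 + 0.57912045^2) = 1.2106231
U = k * uc = 2.58 * 1.2106231
U = 3.1234

3.1234


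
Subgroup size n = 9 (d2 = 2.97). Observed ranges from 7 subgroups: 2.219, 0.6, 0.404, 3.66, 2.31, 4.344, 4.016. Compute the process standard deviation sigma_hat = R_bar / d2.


R_bar = (2.219 + 0.6 + 0.404 + 3.66 + 2.31 + 4.344 + 4.016) / 7
R_bar = 17.553 / 7 = 2.5075714
sigma_hat = R_bar / d2 = 2.5075714 / 2.97 = 0.8443

0.8443


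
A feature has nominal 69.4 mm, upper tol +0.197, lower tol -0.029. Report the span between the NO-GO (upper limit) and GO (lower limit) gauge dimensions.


GO = nominal - lower_tol (smallest hole = maximum material condition)
GO = 69.4 - 0.029 = 69.371
NO-GO = nominal + upper_tol (largest hole = least material condition)
NO-GO = 69.4 + 0.197 = 69.597
spread = NO-GO - GO = 69.597 - 69.371 = 0.2260

0.2260


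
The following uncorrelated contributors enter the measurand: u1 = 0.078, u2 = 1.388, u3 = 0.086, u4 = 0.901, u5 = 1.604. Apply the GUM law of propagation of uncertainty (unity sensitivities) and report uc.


uc = sqrt(0.078^2 + 1.388^2 + 0.086^2 + 0.901^2 + 1.604^2)
uc = sqrt(5.324641)
uc = 2.3075

2.3075


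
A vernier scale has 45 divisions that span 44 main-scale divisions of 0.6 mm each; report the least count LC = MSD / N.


LC = MSD / n_div
= 0.6 / 45
= 0.0133

0.0133


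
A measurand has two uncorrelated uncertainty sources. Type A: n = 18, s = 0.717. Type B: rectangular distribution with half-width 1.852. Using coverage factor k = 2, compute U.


u_A = s / sqrt(n) = 0.717 / sqrt(18) = 0.16899852
u_B = half_width / sqrt(3) = 1.852 / sqrt(3) = 1.0692527
uc = sqrt(u_A^2 + u_B^2) = sqrt(0.16899852^2 + 1.0692527^2) = 1.0825257
U = k * uc = 2 * 1.0825257
U = 2.1651

2.1651


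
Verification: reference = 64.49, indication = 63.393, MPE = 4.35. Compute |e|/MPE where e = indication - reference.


e = indication - reference = 63.393 - 64.49 = -1.0970
|e| = 1.0970
ratio = |e| / MPE = 1.0970 / 4.35
ratio = 0.2522

0.2522


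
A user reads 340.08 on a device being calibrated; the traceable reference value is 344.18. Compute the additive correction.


Correction = standard - reading
= 344.18 - 340.08
= 4.1000

4.1000


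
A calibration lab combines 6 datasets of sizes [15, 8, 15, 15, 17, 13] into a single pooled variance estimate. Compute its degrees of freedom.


nu = sum_i (n_i - 1)
nu = ((15 - 1) + (8 - 1) + (15 - 1) + (15 - 1) + (17 - 1) + (13 - 1))
nu = 14 + 7 + 14 + 14 + 16 + 12
nu = 77

77


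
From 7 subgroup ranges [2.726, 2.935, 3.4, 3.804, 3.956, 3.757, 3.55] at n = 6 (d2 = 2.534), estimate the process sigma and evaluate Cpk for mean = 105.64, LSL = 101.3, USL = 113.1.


R_bar = (2.726 + 2.935 + 3.4 + 3.804 + 3.956 + 3.757 + 3.55) / 7 = 3.4468571
sigma = R_bar / d2 = 3.4468571 / 2.534 = 1.3602435
Cp = (USL - LSL)/(6*sigma) = (113.1 - 101.3)/(6*1.3602435) = 1.4458
Cpu = (113.1 - 105.64)/(3*1.3602435) = 1.8281
Cpl = (105.64 - 101.3)/(3*1.3602435) = 1.0635
Cpk = min(Cpu, Cpl) = 1.0635

1.0635


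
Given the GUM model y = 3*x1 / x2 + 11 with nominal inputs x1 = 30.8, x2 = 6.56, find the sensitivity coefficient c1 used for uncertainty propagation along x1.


y = 3*x1 / x2 + 11
dy/dx1 = 3/x2
Evaluate at x2 = 6.56: c1 = 3 / 6.56
c1 = 0.4573

0.4573


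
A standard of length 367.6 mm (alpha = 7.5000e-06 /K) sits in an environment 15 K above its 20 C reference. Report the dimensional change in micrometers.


dL = L * alpha * dT
= 367.6 * 7.5000e-06 * 15
= 0.0413550 mm
dL_um = 0.0413550 * 1000 = 41.3550 um

41.3550


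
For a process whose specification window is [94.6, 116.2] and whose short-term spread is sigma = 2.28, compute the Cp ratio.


Cp = (USL - LSL) / (6 * sigma)
= (116.2 - 94.6) / (6 * 2.28)
= 21.6000 / 13.6800
= 1.5789

1.5789


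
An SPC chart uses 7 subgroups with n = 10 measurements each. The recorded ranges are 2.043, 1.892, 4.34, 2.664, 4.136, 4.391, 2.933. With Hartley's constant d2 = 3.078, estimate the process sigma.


R_bar = (2.043 + 1.892 + 4.34 + 2.664 + 4.136 + 4.391 + 2.933) / 7
R_bar = 22.399 / 7 = 3.1998571
sigma_hat = R_bar / d2 = 3.1998571 / 3.078 = 1.0396

1.0396


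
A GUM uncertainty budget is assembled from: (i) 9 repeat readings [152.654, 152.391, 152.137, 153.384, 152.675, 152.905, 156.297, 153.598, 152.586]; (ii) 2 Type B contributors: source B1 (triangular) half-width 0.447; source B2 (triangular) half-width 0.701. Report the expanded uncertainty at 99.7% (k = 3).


mean = (152.654 + 152.391 + 152.137 + 153.384 + 152.675 + 152.905 + 156.297 + 153.598 + 152.586) / 9 = 153.1807778
s = sqrt(sum((x - mean)^2)/(n-1)) = 1.2551173
u_A = s / sqrt(n) = 1.2551173 / sqrt(9) = 0.41837243
u_B1 = 0.447 / sqrt(6) = 0.18248699
u_B2 = 0.701 / sqrt(6) = 0.28618205
uc = sqrt(0.41837243^2 + 0.18248699^2 + 0.28618205^2) = 0.53873663
U = k * uc = 3 * 0.53873663
U = 1.6162

1.6162


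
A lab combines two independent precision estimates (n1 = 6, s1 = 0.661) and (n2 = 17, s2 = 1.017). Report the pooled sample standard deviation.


s_p = sqrt(((n1-1)*s1^2 + (n2-1)*s2^2) / (n1+n2-2))
numerator = (6-1)*0.661^2 + (17-1)*1.017^2 = 2.184605 + 16.548624 = 18.733229
denominator = 6 + 17 - 2 = 21
s_p^2 = 18.733229 / 21 = 0.89205852
s_p = sqrt(0.89205852) = 0.9445

0.9445


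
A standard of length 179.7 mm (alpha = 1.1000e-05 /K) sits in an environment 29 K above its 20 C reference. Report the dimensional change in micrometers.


dL = L * alpha * dT
= 179.7 * 1.1000e-05 * 29
= 0.0573243 mm
dL_um = 0.0573243 * 1000 = 57.3243 um

57.3243


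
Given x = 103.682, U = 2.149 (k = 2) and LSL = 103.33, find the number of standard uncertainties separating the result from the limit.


u = U / k = 2.149 / 2 = 1.0745
margin = |LSL - x| = |103.33 - 103.682| = 0.352
z = margin / u = 0.352 / 1.0745
z = 0.3276

0.3276


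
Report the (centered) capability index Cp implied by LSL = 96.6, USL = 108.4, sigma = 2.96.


Cp = (USL - LSL) / (6 * sigma)
= (108.4 - 96.6) / (6 * 2.96)
= 11.8000 / 17.7600
= 0.6644

0.6644


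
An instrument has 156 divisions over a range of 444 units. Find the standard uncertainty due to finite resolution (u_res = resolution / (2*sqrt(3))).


resolution = range / divisions
resolution = 444 / 156 = 2.8461538
u_res = resolution / (2*sqrt(3))
u_res = 2.8461538 / 3.4641016
u_res = 0.8216

0.8216


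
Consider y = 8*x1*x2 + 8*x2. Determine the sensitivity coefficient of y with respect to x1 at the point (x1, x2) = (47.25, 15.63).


y = 8*x1*x2 + 8*x2
dy/dx1 = 8*x2
Evaluate at x2 = 15.63: c1 = 8 * 15.63
c1 = 125.0400

125.0400


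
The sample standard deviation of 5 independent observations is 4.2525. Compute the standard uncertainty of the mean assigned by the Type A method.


u_A = s / sqrt(n)
u_A = 4.2525 / sqrt(5)
u_A = 4.2525 / 2.236068
u_A = 1.9018

1.9018


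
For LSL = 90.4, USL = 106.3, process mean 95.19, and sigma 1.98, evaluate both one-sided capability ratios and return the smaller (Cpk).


Cpu = (USL - mean) / (3*sigma) = (106.3 - 95.19) / (3*1.98) = 1.8704
Cpl = (mean - LSL) / (3*sigma) = (95.19 - 90.4) / (3*1.98) = 0.8064
Cpk = min(Cpu, Cpl) = 0.8064

0.8064


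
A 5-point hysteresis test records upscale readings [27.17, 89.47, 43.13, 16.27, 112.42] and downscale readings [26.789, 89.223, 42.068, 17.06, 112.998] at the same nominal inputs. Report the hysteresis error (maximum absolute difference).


|27.17 - 26.789| = 0.3810
|89.47 - 89.223| = 0.2470
|43.13 - 42.068| = 1.0620
|16.27 - 17.06| = 0.7900
|112.42 - 112.998| = 0.5780
hysteresis = max(diffs) = 1.0620

1.0620


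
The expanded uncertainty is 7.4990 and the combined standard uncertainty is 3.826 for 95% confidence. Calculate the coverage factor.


k = U / uc
k = 7.4990 / 3.826
k = 1.96

1.96


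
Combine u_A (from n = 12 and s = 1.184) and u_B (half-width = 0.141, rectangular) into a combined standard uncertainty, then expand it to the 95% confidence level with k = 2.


u_A = s / sqrt(n) = 1.184 / sqrt(12) = 0.34179136
u_B = half_width / sqrt(3) = 0.141 / sqrt(3) = 0.081406388
uc = sqrt(u_A^2 + u_B^2) = sqrt(0.34179136^2 + 0.081406388^2) = 0.35135215
U = k * uc = 2 * 0.35135215
U = 0.7027

0.7027


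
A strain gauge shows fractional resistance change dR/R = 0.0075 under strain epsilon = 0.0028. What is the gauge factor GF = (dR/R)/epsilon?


GF = (dR/R) / epsilon
= 0.0075 / 0.0028
= 2.6786

2.6786


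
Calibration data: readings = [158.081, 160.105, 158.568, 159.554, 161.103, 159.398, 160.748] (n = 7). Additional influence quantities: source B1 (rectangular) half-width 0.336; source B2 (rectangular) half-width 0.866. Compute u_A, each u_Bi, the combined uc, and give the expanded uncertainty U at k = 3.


mean = (158.081 + 160.105 + 158.568 + 159.554 + 161.103 + 159.398 + 160.748) / 7 = 159.651
s = sqrt(sum((x - mean)^2)/(n-1)) = 1.0976517
u_A = s / sqrt(n) = 1.0976517 / sqrt(7) = 0.41487335
u_B1 = 0.336 / sqrt(3) = 0.19398969
u_B2 = 0.866 / sqrt(3) = 0.49998533
uc = sqrt(0.41487335^2 + 0.19398969^2 + 0.49998533^2) = 0.67803925
U = k * uc = 3 * 0.67803925
U = 2.0341

2.0341


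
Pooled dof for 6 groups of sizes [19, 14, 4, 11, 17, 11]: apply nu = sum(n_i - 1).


nu = sum_i (n_i - 1)
nu = ((19 - 1) + (14 - 1) + (4 - 1) + (11 - 1) + (17 - 1) + (11 - 1))
nu = 18 + 13 + 3 + 10 + 16 + 10
nu = 70

70


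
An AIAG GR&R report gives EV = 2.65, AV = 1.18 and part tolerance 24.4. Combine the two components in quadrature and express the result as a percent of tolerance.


GRR = sqrt(EV^2 + AV^2) = sqrt(2.65^2 + 1.18^2) = 2.9008447
%GRR = GRR / tol * 100 = 2.9008447 / 24.4 * 100
%GRR = 11.8887

11.8887


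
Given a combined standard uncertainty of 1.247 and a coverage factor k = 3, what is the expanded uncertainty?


U = k * uc
U = 3 * 1.247
U = 3.7410

3.7410


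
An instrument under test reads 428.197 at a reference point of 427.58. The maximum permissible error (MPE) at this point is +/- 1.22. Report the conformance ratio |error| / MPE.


e = indication - reference = 428.197 - 427.58 = 0.6170
|e| = 0.6170
ratio = |e| / MPE = 0.6170 / 1.22
ratio = 0.5057

0.5057


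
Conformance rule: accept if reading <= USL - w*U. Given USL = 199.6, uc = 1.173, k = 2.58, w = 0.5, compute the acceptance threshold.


U = k * uc = 2.58 * 1.173 = 3.02634
guard band g = w * U = 0.5 * 3.02634 = 1.51317
AL = USL - g = 199.6 - 1.51317
AL = 198.0868

198.0868


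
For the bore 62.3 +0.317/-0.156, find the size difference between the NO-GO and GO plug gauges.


GO = nominal - lower_tol (smallest hole = maximum material condition)
GO = 62.3 - 0.156 = 62.144
NO-GO = nominal + upper_tol (largest hole = least material condition)
NO-GO = 62.3 + 0.317 = 62.617
spread = NO-GO - GO = 62.617 - 62.144 = 0.4730

0.4730


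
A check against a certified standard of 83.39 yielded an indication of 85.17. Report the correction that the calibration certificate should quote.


Correction = standard - reading
= 83.39 - 85.17
= -1.7800

-1.7800


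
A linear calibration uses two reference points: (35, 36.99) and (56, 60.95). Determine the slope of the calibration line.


slope = (y2 - y1) / (x2 - x1)
= (60.95 - 36.99) / (56 - 35)
= 23.9600 / 21
= 1.1410

1.1410
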